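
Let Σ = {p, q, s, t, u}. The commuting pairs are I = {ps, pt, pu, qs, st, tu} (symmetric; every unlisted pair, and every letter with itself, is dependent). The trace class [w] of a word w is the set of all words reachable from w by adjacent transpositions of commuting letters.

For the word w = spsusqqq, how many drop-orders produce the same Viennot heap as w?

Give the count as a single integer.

17

drop 0:s onto floor
drop 1:p onto floor
drop 2:s onto {0:s}
drop 3:u onto {2:s}
drop 4:s onto {3:u}
drop 5:q onto {1:p, 3:u}
drop 6:q onto {5:q}
drop 7:q onto {6:q}
ground layer = {0:s, 1:p}
drop-orders for the pieces not yet dropped (sum over which currently-grounded one goes next):
  1 to go: {4} 1  {7} 1
  2 to go: {4,7} 2  {6,7} 1
  3 to go: {4,6,7} 3  {5,6,7} 1
  4 to go: {1,5,6,7} 1  {4,5,6,7} 4
  5 to go: {1,4,5,6,7} 5  {3,4,5,6,7} 4
  6 to go: {1,3,4,5,6,7} 9  {2,3,4,5,6,7} 4
  if 0:s drops first: 13 orders
  if 1:p drops first: 4 orders
heap linearizations: 17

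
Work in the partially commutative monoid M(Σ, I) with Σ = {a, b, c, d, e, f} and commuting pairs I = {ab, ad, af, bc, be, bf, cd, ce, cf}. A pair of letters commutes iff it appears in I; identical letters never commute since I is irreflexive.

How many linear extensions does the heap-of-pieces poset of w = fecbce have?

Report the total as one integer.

#0=f has no predecessor
#1=e depends on [0:f]
#2=c has no predecessor
#3=b has no predecessor
#4=c depends on [2:c]
#5=e depends on [1:e]
sources: [0:f, 2:c, 3:b]
N(rest) = Σ N(rest − s) over sources s of rest; N(one piece) = 1:
  size 1 → [3]=1  [4]=1  [5]=1
  size 2 → [1,5]=1  [2,4]=1  [3,4]=2  [3,5]=2  [4,5]=2
  size 3 → [0,1,5]=1  [1,3,5]=3  [1,4,5]=3  [2,3,4]=3  [2,4,5]=3  [3,4,5]=6
  size 4 → [0,1,3,5]=4  [0,1,4,5]=4  [1,2,4,5]=6  [1,3,4,5]=12  [2,3,4,5]=12
  first=0(f) contributes 30
  first=2(c) contributes 20
  first=3(b) contributes 10
|[w]| = 60

60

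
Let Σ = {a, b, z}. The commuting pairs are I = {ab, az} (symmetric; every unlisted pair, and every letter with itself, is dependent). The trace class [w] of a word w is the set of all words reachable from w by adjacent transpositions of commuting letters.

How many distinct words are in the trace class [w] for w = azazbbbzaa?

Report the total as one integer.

0(a) covers ∅
1(z) covers ∅
2(a) covers 0:a
3(z) covers 1:z
4(b) covers 3:z
5(b) covers 4:b
6(b) covers 5:b
7(z) covers 6:b
8(a) covers 2:a
9(a) covers 8:a
floor of heap: 0:a, 1:z
completions by unplaced set U, small U first (add the entries for U minus each lowest piece of U):
  |U|=1: {7}:1  {9}:1
  |U|=2: {6,7}:1  {7,9}:2  {8,9}:1
  |U|=3: {2,8,9}:1  {5,6,7}:1  {6,7,9}:3  {7,8,9}:3
  |U|=4: {0,2,8,9}:1  {2,7,8,9}:4  {4,5,6,7}:1  {5,6,7,9}:4  {6,7,8,9}:6
  |U|=5: {0,2,7,8,9}:5  {2,6,7,8,9}:10  {3,4,5,6,7}:1  {4,5,6,7,9}:5  {5,6,7,8,9}:10
  |U|=6: {0,2,6,7,8,9}:15  {1,3,4,5,6,7}:1  {2,5,6,7,8,9}:20  {3,4,5,6,7,9}:6  {4,5,6,7,8,9}:15
  |U|=7: {0,2,5,6,7,8,9}:35  {1,3,4,5,6,7,9}:7  {2,4,5,6,7,8,9}:35  {3,4,5,6,7,8,9}:21
  |U|=8: {0,2,4,5,6,7,8,9}:70  {1,3,4,5,6,7,8,9}:28  {2,3,4,5,6,7,8,9}:56
  start at 0(a): 84
  start at 1(z): 126
sum over floor = 210

210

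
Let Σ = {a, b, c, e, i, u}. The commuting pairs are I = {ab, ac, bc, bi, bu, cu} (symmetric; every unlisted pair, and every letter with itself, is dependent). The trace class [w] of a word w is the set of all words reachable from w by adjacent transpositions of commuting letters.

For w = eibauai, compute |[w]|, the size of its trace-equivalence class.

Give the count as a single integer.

0(e) covers ∅
1(i) covers 0:e
2(b) covers 0:e
3(a) covers 1:i
4(u) covers 3:a
5(a) covers 4:u
6(i) covers 5:a
floor of heap: 0:e
completions by unplaced set U, small U first (add the entries for U minus each lowest piece of U):
  |U|=1: {2}:1  {6}:1
  |U|=2: {2,6}:2  {5,6}:1
  |U|=3: {2,5,6}:3  {4,5,6}:1
  |U|=4: {2,4,5,6}:4  {3,4,5,6}:1
  |U|=5: {1,3,4,5,6}:1  {2,3,4,5,6}:5
  start at 0(e): 6

6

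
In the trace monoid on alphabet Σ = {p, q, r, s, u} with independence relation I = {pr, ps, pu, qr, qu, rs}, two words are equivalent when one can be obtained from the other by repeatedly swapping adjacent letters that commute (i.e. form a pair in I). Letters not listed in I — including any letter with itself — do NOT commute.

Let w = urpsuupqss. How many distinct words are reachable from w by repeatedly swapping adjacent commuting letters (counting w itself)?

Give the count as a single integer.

98

piece 0:u — minimal
piece 1:r rests on {0:u}
piece 2:p — minimal
piece 3:s rests on {0:u}
piece 4:u rests on {1:r, 3:s}
piece 5:u rests on {4:u}
piece 6:p rests on {2:p}
piece 7:q rests on {3:s, 6:p}
piece 8:s rests on {5:u, 7:q}
piece 9:s rests on {8:s}
minimal pieces: {0:u, 2:p}
ways to finish when only these pieces remain (= sum over removing one remaining piece with nothing left below it):
  1 left: {9}→1
  2 left: {8,9}→1
  3 left: {5,8,9}→1  {7,8,9}→1
  4 left: {4,5,8,9}→1  {5,7,8,9}→2  {6,7,8,9}→1
  5 left: {1,4,5,8,9}→1  {2,6,7,8,9}→1  {4,5,7,8,9}→3  {5,6,7,8,9}→3
  6 left: {1,4,5,7,8,9}→4  {2,5,6,7,8,9}→4  {3,4,5,7,8,9}→3  {4,5,6,7,8,9}→6
  7 left: {1,3,4,5,7,8,9}→7  {1,4,5,6,7,8,9}→10  {2,4,5,6,7,8,9}→10  {3,4,5,6,7,8,9}→9
  8 left: {0,1,3,4,5,7,8,9}→7  {1,2,4,5,6,7,8,9}→20  {1,3,4,5,6,7,8,9}→26  {2,3,4,5,6,7,8,9}→19
  placing 0:u first → 65 extensions
  placing 2:p first → 33 extensions
total linear extensions = 98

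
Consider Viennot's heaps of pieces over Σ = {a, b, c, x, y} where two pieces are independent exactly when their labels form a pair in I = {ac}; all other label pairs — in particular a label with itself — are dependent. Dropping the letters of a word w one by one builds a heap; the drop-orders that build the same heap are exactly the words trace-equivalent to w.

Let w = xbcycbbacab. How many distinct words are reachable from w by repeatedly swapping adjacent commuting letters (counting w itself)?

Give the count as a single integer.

3

#0=x has no predecessor
#1=b depends on [0:x]
#2=c depends on [1:b]
#3=y depends on [2:c]
#4=c depends on [3:y]
#5=b depends on [4:c]
#6=b depends on [5:b]
#7=a depends on [6:b]
#8=c depends on [6:b]
#9=a depends on [7:a]
#10=b depends on [8:c, 9:a]
sources: [0:x]
N(rest) = Σ N(rest − s) over sources s of rest; N(one piece) = 1:
  size 1 → [10]=1
  size 2 → [8,10]=1  [9,10]=1
  size 3 → [7,9,10]=1  [8,9,10]=2
  size 4 → [7,8,9,10]=3
  size 5 → [6,7,8,9,10]=3
  size 6 → [5,6,7,8,9,10]=3
  size 7 → [4,5,6,7,8,9,10]=3
  size 8 → [3,4,5,6,7,8,9,10]=3
  size 9 → [2,3,4,5,6,7,8,9,10]=3
  first=0(x) contributes 3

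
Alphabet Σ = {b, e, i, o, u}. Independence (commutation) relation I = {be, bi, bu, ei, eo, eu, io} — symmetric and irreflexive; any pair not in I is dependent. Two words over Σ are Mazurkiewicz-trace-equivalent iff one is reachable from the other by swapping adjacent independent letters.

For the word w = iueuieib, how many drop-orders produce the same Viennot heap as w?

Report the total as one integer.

168

drop 0:i onto floor
drop 1:u onto {0:i}
drop 2:e onto floor
drop 3:u onto {1:u}
drop 4:i onto {3:u}
drop 5:e onto {2:e}
drop 6:i onto {4:i}
drop 7:b onto floor
ground layer = {0:i, 2:e, 7:b}
drop-orders for the pieces not yet dropped (sum over which currently-grounded one goes next):
  1 to go: {5} 1  {6} 1  {7} 1
  2 to go: {2,5} 1  {4,6} 1  {5,6} 2  {5,7} 2  {6,7} 2
  3 to go: {2,5,6} 3  {2,5,7} 3  {3,4,6} 1  {4,5,6} 3  {4,6,7} 3  {5,6,7} 6
  4 to go: {1,3,4,6} 1  {2,4,5,6} 6  {2,5,6,7} 12  {3,4,5,6} 4  {3,4,6,7} 4  {4,5,6,7} 12
  5 to go: {0,1,3,4,6} 1  {1,3,4,5,6} 5  {1,3,4,6,7} 5  {2,3,4,5,6} 10  {2,4,5,6,7} 30  {3,4,5,6,7} 20
  6 to go: {0,1,3,4,5,6} 6  {0,1,3,4,6,7} 6  {1,2,3,4,5,6} 15  {1,3,4,5,6,7} 30  {2,3,4,5,6,7} 60
  if 0:i drops first: 105 orders
  if 2:e drops first: 42 orders
  if 7:b drops first: 21 orders
heap linearizations: 168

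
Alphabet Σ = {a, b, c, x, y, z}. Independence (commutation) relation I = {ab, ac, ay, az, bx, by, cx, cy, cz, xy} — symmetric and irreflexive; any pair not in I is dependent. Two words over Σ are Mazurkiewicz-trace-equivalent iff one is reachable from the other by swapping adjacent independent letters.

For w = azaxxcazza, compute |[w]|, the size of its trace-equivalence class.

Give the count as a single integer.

180

drop 0:a onto floor
drop 1:z onto floor
drop 2:a onto {0:a}
drop 3:x onto {1:z, 2:a}
drop 4:x onto {3:x}
drop 5:c onto floor
drop 6:a onto {4:x}
drop 7:z onto {4:x}
drop 8:z onto {7:z}
drop 9:a onto {6:a}
ground layer = {0:a, 1:z, 5:c}
drop-orders for the pieces not yet dropped (sum over which currently-grounded one goes next):
  1 to go: {5} 1  {8} 1  {9} 1
  2 to go: {5,8} 2  {5,9} 2  {6,9} 1  {7,8} 1  {8,9} 2
  3 to go: {5,6,9} 3  {5,7,8} 3  {5,8,9} 6  {6,8,9} 3  {7,8,9} 3
  4 to go: {5,6,8,9} 12  {5,7,8,9} 12  {6,7,8,9} 6
  5 to go: {4,6,7,8,9} 6  {5,6,7,8,9} 30
  6 to go: {3,4,6,7,8,9} 6  {4,5,6,7,8,9} 36
  7 to go: {1,3,4,6,7,8,9} 6  {2,3,4,6,7,8,9} 6  {3,4,5,6,7,8,9} 42
  8 to go: {0,2,3,4,6,7,8,9} 6  {1,2,3,4,6,7,8,9} 12  {1,3,4,5,6,7,8,9} 48  {2,3,4,5,6,7,8,9} 48
  if 0:a drops first: 108 orders
  if 1:z drops first: 54 orders
  if 5:c drops first: 18 orders
heap linearizations: 180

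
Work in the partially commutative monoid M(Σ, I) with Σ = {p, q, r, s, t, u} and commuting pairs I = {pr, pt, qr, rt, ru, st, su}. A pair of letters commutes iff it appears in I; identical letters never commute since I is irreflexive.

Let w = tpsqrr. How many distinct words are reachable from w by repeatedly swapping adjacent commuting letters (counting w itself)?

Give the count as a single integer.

#0=t has no predecessor
#1=p has no predecessor
#2=s depends on [1:p]
#3=q depends on [0:t, 2:s]
#4=r depends on [2:s]
#5=r depends on [4:r]
sources: [0:t, 1:p]
N(rest) = Σ N(rest − s) over sources s of rest; N(one piece) = 1:
  size 1 → [3]=1  [5]=1
  size 2 → [0,3]=1  [3,5]=2  [4,5]=1
  size 3 → [0,3,5]=3  [3,4,5]=3
  size 4 → [0,3,4,5]=6  [2,3,4,5]=3
  first=0(t) contributes 3
  first=1(p) contributes 9
|[w]| = 12

12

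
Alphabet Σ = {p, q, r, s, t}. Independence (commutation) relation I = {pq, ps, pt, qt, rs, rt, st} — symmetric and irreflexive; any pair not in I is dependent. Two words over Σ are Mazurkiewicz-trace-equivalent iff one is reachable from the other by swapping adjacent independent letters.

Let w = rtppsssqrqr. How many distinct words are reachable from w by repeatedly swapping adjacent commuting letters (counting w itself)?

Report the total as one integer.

piece 0:r — minimal
piece 1:t — minimal
piece 2:p rests on {0:r}
piece 3:p rests on {2:p}
piece 4:s — minimal
piece 5:s rests on {4:s}
piece 6:s rests on {5:s}
piece 7:q rests on {0:r, 6:s}
piece 8:r rests on {3:p, 7:q}
piece 9:q rests on {8:r}
piece 10:r rests on {9:q}
minimal pieces: {0:r, 1:t, 4:s}
ways to finish when only these pieces remain (= sum over removing one remaining piece with nothing left below it):
  1 left: {1}→1  {10}→1
  2 left: {1,10}→2  {9,10}→1
  3 left: {1,9,10}→3  {8,9,10}→1
  4 left: {1,8,9,10}→4  {3,8,9,10}→1  {7,8,9,10}→1
  5 left: {1,3,8,9,10}→5  {1,7,8,9,10}→5  {2,3,8,9,10}→1  {3,7,8,9,10}→2  {6,7,8,9,10}→1
  6 left: {1,2,3,8,9,10}→6  {1,3,7,8,9,10}→12  {1,6,7,8,9,10}→6  {2,3,7,8,9,10}→3  {3,6,7,8,9,10}→3  {5,6,7,8,9,10}→1
  7 left: {0,2,3,7,8,9,10}→3  {1,2,3,7,8,9,10}→21  {1,3,6,7,8,9,10}→21  {1,5,6,7,8,9,10}→7  {2,3,6,7,8,9,10}→6  {3,5,6,7,8,9,10}→4  {4,5,6,7,8,9,10}→1
  8 left: {0,1,2,3,7,8,9,10}→24  {0,2,3,6,7,8,9,10}→9  {1,2,3,6,7,8,9,10}→48  {1,3,5,6,7,8,9,10}→32  {1,4,5,6,7,8,9,10}→8  {2,3,5,6,7,8,9,10}→10  {3,4,5,6,7,8,9,10}→5
  9 left: {0,1,2,3,6,7,8,9,10}→81  {0,2,3,5,6,7,8,9,10}→19  {1,2,3,5,6,7,8,9,10}→90  {1,3,4,5,6,7,8,9,10}→45  {2,3,4,5,6,7,8,9,10}→15
  placing 0:r first → 150 extensions
  placing 1:t first → 34 extensions
  placing 4:s first → 190 extensions
total linear extensions = 374

374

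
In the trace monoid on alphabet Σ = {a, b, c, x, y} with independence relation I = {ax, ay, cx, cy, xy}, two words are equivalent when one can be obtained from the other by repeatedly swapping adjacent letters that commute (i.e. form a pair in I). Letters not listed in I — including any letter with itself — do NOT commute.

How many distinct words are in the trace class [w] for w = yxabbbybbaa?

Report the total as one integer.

drop 0:y onto floor
drop 1:x onto floor
drop 2:a onto floor
drop 3:b onto {0:y, 1:x, 2:a}
drop 4:b onto {3:b}
drop 5:b onto {4:b}
drop 6:y onto {5:b}
drop 7:b onto {6:y}
drop 8:b onto {7:b}
drop 9:a onto {8:b}
drop 10:a onto {9:a}
ground layer = {0:y, 1:x, 2:a}
drop-orders for the pieces not yet dropped (sum over which currently-grounded one goes next):
  1 to go: {10} 1
  2 to go: {9,10} 1
  3 to go: {8,9,10} 1
  4 to go: {7,8,9,10} 1
  5 to go: {6,7,8,9,10} 1
  6 to go: {5,6,7,8,9,10} 1
  7 to go: {4,5,6,7,8,9,10} 1
  8 to go: {3,4,5,6,7,8,9,10} 1
  9 to go: {0,3,4,5,6,7,8,9,10} 1  {1,3,4,5,6,7,8,9,10} 1  {2,3,4,5,6,7,8,9,10} 1
  if 0:y drops first: 2 orders
  if 1:x drops first: 2 orders
  if 2:a drops first: 2 orders
heap linearizations: 6

6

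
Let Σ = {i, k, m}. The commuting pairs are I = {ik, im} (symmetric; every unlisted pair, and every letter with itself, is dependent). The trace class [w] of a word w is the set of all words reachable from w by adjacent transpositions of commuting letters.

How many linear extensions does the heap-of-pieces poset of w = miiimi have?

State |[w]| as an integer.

15

drop 0:m onto floor
drop 1:i onto floor
drop 2:i onto {1:i}
drop 3:i onto {2:i}
drop 4:m onto {0:m}
drop 5:i onto {3:i}
ground layer = {0:m, 1:i}
drop-orders for the pieces not yet dropped (sum over which currently-grounded one goes next):
  1 to go: {4} 1  {5} 1
  2 to go: {0,4} 1  {3,5} 1  {4,5} 2
  3 to go: {0,4,5} 3  {2,3,5} 1  {3,4,5} 3
  4 to go: {0,3,4,5} 6  {1,2,3,5} 1  {2,3,4,5} 4
  if 0:m drops first: 5 orders
  if 1:i drops first: 10 orders
heap linearizations: 15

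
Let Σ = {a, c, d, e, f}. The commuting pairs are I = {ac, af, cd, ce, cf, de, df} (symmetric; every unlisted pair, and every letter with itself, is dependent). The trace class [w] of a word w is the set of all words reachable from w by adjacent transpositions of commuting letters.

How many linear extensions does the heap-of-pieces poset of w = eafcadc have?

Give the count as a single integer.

#0=e has no predecessor
#1=a depends on [0:e]
#2=f depends on [0:e]
#3=c has no predecessor
#4=a depends on [1:a]
#5=d depends on [4:a]
#6=c depends on [3:c]
sources: [0:e, 3:c]
N(rest) = Σ N(rest − s) over sources s of rest; N(one piece) = 1:
  size 1 → [2]=1  [5]=1  [6]=1
  size 2 → [2,5]=2  [2,6]=2  [3,6]=1  [4,5]=1  [5,6]=2
  size 3 → [1,4,5]=1  [2,3,6]=3  [2,4,5]=3  [2,5,6]=6  [3,5,6]=3  [4,5,6]=3
  size 4 → [1,2,4,5]=4  [1,4,5,6]=4  [2,3,5,6]=12  [2,4,5,6]=12  [3,4,5,6]=6
  size 5 → [0,1,2,4,5]=4  [1,2,4,5,6]=20  [1,3,4,5,6]=10  [2,3,4,5,6]=30
  first=0(e) contributes 60
  first=3(c) contributes 24
|[w]| = 84

84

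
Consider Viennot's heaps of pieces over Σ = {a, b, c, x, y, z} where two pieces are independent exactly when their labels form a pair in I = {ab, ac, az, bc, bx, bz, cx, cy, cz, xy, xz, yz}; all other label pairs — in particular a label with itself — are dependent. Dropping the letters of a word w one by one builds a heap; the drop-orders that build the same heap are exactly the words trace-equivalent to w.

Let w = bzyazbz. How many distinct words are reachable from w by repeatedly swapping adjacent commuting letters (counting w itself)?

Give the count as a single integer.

#0=b has no predecessor
#1=z has no predecessor
#2=y depends on [0:b]
#3=a depends on [2:y]
#4=z depends on [1:z]
#5=b depends on [2:y]
#6=z depends on [4:z]
sources: [0:b, 1:z]
N(rest) = Σ N(rest − s) over sources s of rest; N(one piece) = 1:
  size 1 → [3]=1  [5]=1  [6]=1
  size 2 → [3,5]=2  [3,6]=2  [4,6]=1  [5,6]=2
  size 3 → [1,4,6]=1  [2,3,5]=2  [3,4,6]=3  [3,5,6]=6  [4,5,6]=3
  size 4 → [0,2,3,5]=2  [1,3,4,6]=4  [1,4,5,6]=4  [2,3,5,6]=8  [3,4,5,6]=12
  size 5 → [0,2,3,5,6]=10  [1,3,4,5,6]=20  [2,3,4,5,6]=20
  first=0(b) contributes 40
  first=1(z) contributes 30
|[w]| = 70

70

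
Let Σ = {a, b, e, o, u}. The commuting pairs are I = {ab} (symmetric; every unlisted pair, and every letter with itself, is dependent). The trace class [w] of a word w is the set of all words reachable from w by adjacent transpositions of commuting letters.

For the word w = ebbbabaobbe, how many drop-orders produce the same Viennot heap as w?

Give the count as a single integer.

15

0(e) covers ∅
1(b) covers 0:e
2(b) covers 1:b
3(b) covers 2:b
4(a) covers 0:e
5(b) covers 3:b
6(a) covers 4:a
7(o) covers 5:b, 6:a
8(b) covers 7:o
9(b) covers 8:b
10(e) covers 9:b
floor of heap: 0:e
completions by unplaced set U, small U first (add the entries for U minus each lowest piece of U):
  |U|=1: {10}:1
  |U|=2: {9,10}:1
  |U|=3: {8,9,10}:1
  |U|=4: {7,8,9,10}:1
  |U|=5: {5,7,8,9,10}:1  {6,7,8,9,10}:1
  |U|=6: {3,5,7,8,9,10}:1  {4,6,7,8,9,10}:1  {5,6,7,8,9,10}:2
  |U|=7: {2,3,5,7,8,9,10}:1  {3,5,6,7,8,9,10}:3  {4,5,6,7,8,9,10}:3
  |U|=8: {1,2,3,5,7,8,9,10}:1  {2,3,5,6,7,8,9,10}:4  {3,4,5,6,7,8,9,10}:6
  |U|=9: {1,2,3,5,6,7,8,9,10}:5  {2,3,4,5,6,7,8,9,10}:10
  start at 0(e): 15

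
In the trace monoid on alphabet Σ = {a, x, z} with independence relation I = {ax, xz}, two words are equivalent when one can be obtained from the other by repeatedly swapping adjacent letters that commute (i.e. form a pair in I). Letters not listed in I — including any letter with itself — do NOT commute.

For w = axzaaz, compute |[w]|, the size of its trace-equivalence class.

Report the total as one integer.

drop 0:a onto floor
drop 1:x onto floor
drop 2:z onto {0:a}
drop 3:a onto {2:z}
drop 4:a onto {3:a}
drop 5:z onto {4:a}
ground layer = {0:a, 1:x}
drop-orders for the pieces not yet dropped (sum over which currently-grounded one goes next):
  1 to go: {1} 1  {5} 1
  2 to go: {1,5} 2  {4,5} 1
  3 to go: {1,4,5} 3  {3,4,5} 1
  4 to go: {1,3,4,5} 4  {2,3,4,5} 1
  if 0:a drops first: 5 orders
  if 1:x drops first: 1 orders
heap linearizations: 6

6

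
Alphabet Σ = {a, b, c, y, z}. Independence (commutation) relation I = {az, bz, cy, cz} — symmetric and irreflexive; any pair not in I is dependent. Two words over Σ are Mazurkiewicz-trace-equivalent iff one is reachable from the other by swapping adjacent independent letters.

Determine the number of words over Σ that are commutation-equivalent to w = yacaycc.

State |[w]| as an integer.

0(y) covers ∅
1(a) covers 0:y
2(c) covers 1:a
3(a) covers 2:c
4(y) covers 3:a
5(c) covers 3:a
6(c) covers 5:c
floor of heap: 0:y
completions by unplaced set U, small U first (add the entries for U minus each lowest piece of U):
  |U|=1: {4}:1  {6}:1
  |U|=2: {4,6}:2  {5,6}:1
  |U|=3: {4,5,6}:3
  |U|=4: {3,4,5,6}:3
  |U|=5: {2,3,4,5,6}:3
  start at 0(y): 3

3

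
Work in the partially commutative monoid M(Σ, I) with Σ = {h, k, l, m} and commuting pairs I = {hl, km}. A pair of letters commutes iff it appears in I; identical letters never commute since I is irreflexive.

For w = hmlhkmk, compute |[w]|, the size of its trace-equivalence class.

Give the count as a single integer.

0(h) covers ∅
1(m) covers 0:h
2(l) covers 1:m
3(h) covers 1:m
4(k) covers 2:l, 3:h
5(m) covers 2:l, 3:h
6(k) covers 4:k
floor of heap: 0:h
completions by unplaced set U, small U first (add the entries for U minus each lowest piece of U):
  |U|=1: {5}:1  {6}:1
  |U|=2: {4,6}:1  {5,6}:2
  |U|=3: {4,5,6}:3
  |U|=4: {2,4,5,6}:3  {3,4,5,6}:3
  |U|=5: {2,3,4,5,6}:6
  start at 0(h): 6

6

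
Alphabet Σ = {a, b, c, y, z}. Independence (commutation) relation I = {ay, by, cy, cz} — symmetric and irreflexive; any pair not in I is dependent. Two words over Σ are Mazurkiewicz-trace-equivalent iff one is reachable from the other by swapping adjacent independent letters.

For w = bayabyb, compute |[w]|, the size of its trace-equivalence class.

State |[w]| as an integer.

piece 0:b — minimal
piece 1:a rests on {0:b}
piece 2:y — minimal
piece 3:a rests on {1:a}
piece 4:b rests on {3:a}
piece 5:y rests on {2:y}
piece 6:b rests on {4:b}
minimal pieces: {0:b, 2:y}
ways to finish when only these pieces remain (= sum over removing one remaining piece with nothing left below it):
  1 left: {5}→1  {6}→1
  2 left: {2,5}→1  {4,6}→1  {5,6}→2
  3 left: {2,5,6}→3  {3,4,6}→1  {4,5,6}→3
  4 left: {1,3,4,6}→1  {2,4,5,6}→6  {3,4,5,6}→4
  5 left: {0,1,3,4,6}→1  {1,3,4,5,6}→5  {2,3,4,5,6}→10
  placing 0:b first → 15 extensions
  placing 2:y first → 6 extensions
total linear extensions = 21

21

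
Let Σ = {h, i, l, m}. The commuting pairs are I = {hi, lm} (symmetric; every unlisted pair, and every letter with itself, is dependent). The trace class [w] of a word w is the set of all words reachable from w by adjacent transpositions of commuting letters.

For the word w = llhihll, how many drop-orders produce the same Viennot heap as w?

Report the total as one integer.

3

0(l) covers ∅
1(l) covers 0:l
2(h) covers 1:l
3(i) covers 1:l
4(h) covers 2:h
5(l) covers 3:i, 4:h
6(l) covers 5:l
floor of heap: 0:l
completions by unplaced set U, small U first (add the entries for U minus each lowest piece of U):
  |U|=1: {6}:1
  |U|=2: {5,6}:1
  |U|=3: {3,5,6}:1  {4,5,6}:1
  |U|=4: {2,4,5,6}:1  {3,4,5,6}:2
  |U|=5: {2,3,4,5,6}:3
  start at 0(l): 3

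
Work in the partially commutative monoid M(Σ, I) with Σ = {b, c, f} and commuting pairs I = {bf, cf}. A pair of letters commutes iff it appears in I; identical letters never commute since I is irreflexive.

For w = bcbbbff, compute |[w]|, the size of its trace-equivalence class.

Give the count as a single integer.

#0=b has no predecessor
#1=c depends on [0:b]
#2=b depends on [1:c]
#3=b depends on [2:b]
#4=b depends on [3:b]
#5=f has no predecessor
#6=f depends on [5:f]
sources: [0:b, 5:f]
N(rest) = Σ N(rest − s) over sources s of rest; N(one piece) = 1:
  size 1 → [4]=1  [6]=1
  size 2 → [3,4]=1  [4,6]=2  [5,6]=1
  size 3 → [2,3,4]=1  [3,4,6]=3  [4,5,6]=3
  size 4 → [1,2,3,4]=1  [2,3,4,6]=4  [3,4,5,6]=6
  size 5 → [0,1,2,3,4]=1  [1,2,3,4,6]=5  [2,3,4,5,6]=10
  first=0(b) contributes 15
  first=5(f) contributes 6
|[w]| = 21

21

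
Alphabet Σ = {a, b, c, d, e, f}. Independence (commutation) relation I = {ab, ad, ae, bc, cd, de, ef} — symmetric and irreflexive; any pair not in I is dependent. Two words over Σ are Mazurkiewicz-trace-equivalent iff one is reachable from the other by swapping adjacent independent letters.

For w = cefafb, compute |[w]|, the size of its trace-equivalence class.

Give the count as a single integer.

piece 0:c — minimal
piece 1:e rests on {0:c}
piece 2:f rests on {0:c}
piece 3:a rests on {2:f}
piece 4:f rests on {3:a}
piece 5:b rests on {1:e, 4:f}
minimal pieces: {0:c}
ways to finish when only these pieces remain (= sum over removing one remaining piece with nothing left below it):
  1 left: {5}→1
  2 left: {1,5}→1  {4,5}→1
  3 left: {1,4,5}→2  {3,4,5}→1
  4 left: {1,3,4,5}→3  {2,3,4,5}→1
  placing 0:c first → 4 extensions

4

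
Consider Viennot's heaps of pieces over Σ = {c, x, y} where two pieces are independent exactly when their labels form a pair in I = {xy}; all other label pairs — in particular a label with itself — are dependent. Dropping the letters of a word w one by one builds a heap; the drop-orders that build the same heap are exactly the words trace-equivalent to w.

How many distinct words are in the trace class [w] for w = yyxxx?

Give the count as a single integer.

piece 0:y — minimal
piece 1:y rests on {0:y}
piece 2:x — minimal
piece 3:x rests on {2:x}
piece 4:x rests on {3:x}
minimal pieces: {0:y, 2:x}
ways to finish when only these pieces remain (= sum over removing one remaining piece with nothing left below it):
  1 left: {1}→1  {4}→1
  2 left: {0,1}→1  {1,4}→2  {3,4}→1
  3 left: {0,1,4}→3  {1,3,4}→3  {2,3,4}→1
  placing 0:y first → 4 extensions
  placing 2:x first → 6 extensions
total linear extensions = 10

10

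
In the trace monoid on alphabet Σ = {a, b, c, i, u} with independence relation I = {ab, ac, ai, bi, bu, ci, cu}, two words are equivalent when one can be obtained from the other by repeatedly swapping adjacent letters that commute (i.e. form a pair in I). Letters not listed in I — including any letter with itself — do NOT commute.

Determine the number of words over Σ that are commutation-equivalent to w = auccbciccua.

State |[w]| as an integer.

#0=a has no predecessor
#1=u depends on [0:a]
#2=c has no predecessor
#3=c depends on [2:c]
#4=b depends on [3:c]
#5=c depends on [4:b]
#6=i depends on [1:u]
#7=c depends on [5:c]
#8=c depends on [7:c]
#9=u depends on [6:i]
#10=a depends on [9:u]
sources: [0:a, 2:c]
N(rest) = Σ N(rest − s) over sources s of rest; N(one piece) = 1:
  size 1 → [8]=1  [10]=1
  size 2 → [7,8]=1  [8,10]=2  [9,10]=1
  size 3 → [5,7,8]=1  [6,9,10]=1  [7,8,10]=3  [8,9,10]=3
  size 4 → [1,6,9,10]=1  [4,5,7,8]=1  [5,7,8,10]=4  [6,8,9,10]=4  [7,8,9,10]=6
  size 5 → [0,1,6,9,10]=1  [1,6,8,9,10]=5  [3,4,5,7,8]=1  [4,5,7,8,10]=5  [5,7,8,9,10]=10  [6,7,8,9,10]=10
  size 6 → [0,1,6,8,9,10]=6  [1,6,7,8,9,10]=15  [2,3,4,5,7,8]=1  [3,4,5,7,8,10]=6  [4,5,7,8,9,10]=15  [5,6,7,8,9,10]=20
  size 7 → [0,1,6,7,8,9,10]=21  [1,5,6,7,8,9,10]=35  [2,3,4,5,7,8,10]=7  [3,4,5,7,8,9,10]=21  [4,5,6,7,8,9,10]=35
  size 8 → [0,1,5,6,7,8,9,10]=56  [1,4,5,6,7,8,9,10]=70  [2,3,4,5,7,8,9,10]=28  [3,4,5,6,7,8,9,10]=56
  size 9 → [0,1,4,5,6,7,8,9,10]=126  [1,3,4,5,6,7,8,9,10]=126  [2,3,4,5,6,7,8,9,10]=84
  first=0(a) contributes 210
  first=2(c) contributes 252
|[w]| = 462

462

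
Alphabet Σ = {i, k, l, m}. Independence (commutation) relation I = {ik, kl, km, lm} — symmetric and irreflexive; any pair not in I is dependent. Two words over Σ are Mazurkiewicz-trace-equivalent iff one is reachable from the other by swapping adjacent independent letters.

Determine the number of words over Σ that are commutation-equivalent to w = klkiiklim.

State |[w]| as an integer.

84

piece 0:k — minimal
piece 1:l — minimal
piece 2:k rests on {0:k}
piece 3:i rests on {1:l}
piece 4:i rests on {3:i}
piece 5:k rests on {2:k}
piece 6:l rests on {4:i}
piece 7:i rests on {6:l}
piece 8:m rests on {7:i}
minimal pieces: {0:k, 1:l}
ways to finish when only these pieces remain (= sum over removing one remaining piece with nothing left below it):
  1 left: {5}→1  {8}→1
  2 left: {2,5}→1  {5,8}→2  {7,8}→1
  3 left: {0,2,5}→1  {2,5,8}→3  {5,7,8}→3  {6,7,8}→1
  4 left: {0,2,5,8}→4  {2,5,7,8}→6  {4,6,7,8}→1  {5,6,7,8}→4
  5 left: {0,2,5,7,8}→10  {2,5,6,7,8}→10  {3,4,6,7,8}→1  {4,5,6,7,8}→5
  6 left: {0,2,5,6,7,8}→20  {1,3,4,6,7,8}→1  {2,4,5,6,7,8}→15  {3,4,5,6,7,8}→6
  7 left: {0,2,4,5,6,7,8}→35  {1,3,4,5,6,7,8}→7  {2,3,4,5,6,7,8}→21
  placing 0:k first → 28 extensions
  placing 1:l first → 56 extensions
total linear extensions = 84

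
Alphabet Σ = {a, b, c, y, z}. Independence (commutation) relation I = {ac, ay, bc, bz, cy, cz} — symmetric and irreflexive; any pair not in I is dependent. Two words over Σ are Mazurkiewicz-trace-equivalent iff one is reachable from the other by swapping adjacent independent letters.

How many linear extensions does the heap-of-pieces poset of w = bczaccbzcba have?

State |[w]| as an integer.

1980

0(b) covers ∅
1(c) covers ∅
2(z) covers ∅
3(a) covers 0:b, 2:z
4(c) covers 1:c
5(c) covers 4:c
6(b) covers 3:a
7(z) covers 3:a
8(c) covers 5:c
9(b) covers 6:b
10(a) covers 7:z, 9:b
floor of heap: 0:b, 1:c, 2:z
completions by unplaced set U, small U first (add the entries for U minus each lowest piece of U):
  |U|=1: {8}:1  {10}:1
  |U|=2: {5,8}:1  {7,10}:1  {8,10}:2  {9,10}:1
  |U|=3: {4,5,8}:1  {5,8,10}:3  {6,9,10}:1  {7,8,10}:3  {7,9,10}:2  {8,9,10}:3
  |U|=4: {1,4,5,8}:1  {4,5,8,10}:4  {5,7,8,10}:6  {5,8,9,10}:6  {6,7,9,10}:3  {6,8,9,10}:4  {7,8,9,10}:8
  |U|=5: {1,4,5,8,10}:5  {3,6,7,9,10}:3  {4,5,7,8,10}:10  {4,5,8,9,10}:10  {5,6,8,9,10}:10  {5,7,8,9,10}:20  {6,7,8,9,10}:15
  |U|=6: {0,3,6,7,9,10}:3  {1,4,5,7,8,10}:15  {1,4,5,8,9,10}:15  {2,3,6,7,9,10}:3  {3,6,7,8,9,10}:18  {4,5,6,8,9,10}:20  {4,5,7,8,9,10}:40  {5,6,7,8,9,10}:45
  |U|=7: {0,2,3,6,7,9,10}:6  {0,3,6,7,8,9,10}:21  {1,4,5,6,8,9,10}:35  {1,4,5,7,8,9,10}:70  {2,3,6,7,8,9,10}:21  {3,5,6,7,8,9,10}:63  {4,5,6,7,8,9,10}:105
  |U|=8: {0,2,3,6,7,8,9,10}:48  {0,3,5,6,7,8,9,10}:84  {1,4,5,6,7,8,9,10}:210  {2,3,5,6,7,8,9,10}:84  {3,4,5,6,7,8,9,10}:168
  |U|=9: {0,2,3,5,6,7,8,9,10}:216  {0,3,4,5,6,7,8,9,10}:252  {1,3,4,5,6,7,8,9,10}:378  {2,3,4,5,6,7,8,9,10}:252
  start at 0(b): 630
  start at 1(c): 720
  start at 2(z): 630
sum over floor = 1980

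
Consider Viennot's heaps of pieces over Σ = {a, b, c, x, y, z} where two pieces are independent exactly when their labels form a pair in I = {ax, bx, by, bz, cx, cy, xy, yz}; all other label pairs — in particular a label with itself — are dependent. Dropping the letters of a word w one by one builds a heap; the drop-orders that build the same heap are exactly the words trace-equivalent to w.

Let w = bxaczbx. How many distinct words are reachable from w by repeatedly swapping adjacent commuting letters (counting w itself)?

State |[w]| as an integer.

13

drop 0:b onto floor
drop 1:x onto floor
drop 2:a onto {0:b}
drop 3:c onto {2:a}
drop 4:z onto {1:x, 3:c}
drop 5:b onto {3:c}
drop 6:x onto {4:z}
ground layer = {0:b, 1:x}
drop-orders for the pieces not yet dropped (sum over which currently-grounded one goes next):
  1 to go: {5} 1  {6} 1
  2 to go: {4,6} 1  {5,6} 2
  3 to go: {1,4,6} 1  {4,5,6} 3
  4 to go: {1,4,5,6} 4  {3,4,5,6} 3
  5 to go: {1,3,4,5,6} 7  {2,3,4,5,6} 3
  if 0:b drops first: 10 orders
  if 1:x drops first: 3 orders
heap linearizations: 13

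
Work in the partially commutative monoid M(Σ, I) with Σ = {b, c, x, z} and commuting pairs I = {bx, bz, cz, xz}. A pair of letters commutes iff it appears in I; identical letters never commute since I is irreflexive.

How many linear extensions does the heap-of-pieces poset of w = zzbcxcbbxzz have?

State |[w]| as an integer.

990

#0=z has no predecessor
#1=z depends on [0:z]
#2=b has no predecessor
#3=c depends on [2:b]
#4=x depends on [3:c]
#5=c depends on [4:x]
#6=b depends on [5:c]
#7=b depends on [6:b]
#8=x depends on [5:c]
#9=z depends on [1:z]
#10=z depends on [9:z]
sources: [0:z, 2:b]
N(rest) = Σ N(rest − s) over sources s of rest; N(one piece) = 1:
  size 1 → [7]=1  [8]=1  [10]=1
  size 2 → [6,7]=1  [7,8]=2  [7,10]=2  [8,10]=2  [9,10]=1
  size 3 → [1,9,10]=1  [6,7,8]=3  [6,7,10]=3  [7,8,10]=6  [7,9,10]=3  [8,9,10]=3
  size 4 → [0,1,9,10]=1  [1,7,9,10]=4  [1,8,9,10]=4  [5,6,7,8]=3  [6,7,8,10]=12  [6,7,9,10]=6  [7,8,9,10]=12
  size 5 → [0,1,7,9,10]=5  [0,1,8,9,10]=5  [1,6,7,9,10]=10  [1,7,8,9,10]=20  [4,5,6,7,8]=3  [5,6,7,8,10]=15  [6,7,8,9,10]=30
  size 6 → [0,1,6,7,9,10]=15  [0,1,7,8,9,10]=30  [1,6,7,8,9,10]=60  [3,4,5,6,7,8]=3  [4,5,6,7,8,10]=18  [5,6,7,8,9,10]=45
  size 7 → [0,1,6,7,8,9,10]=105  [1,5,6,7,8,9,10]=105  [2,3,4,5,6,7,8]=3  [3,4,5,6,7,8,10]=21  [4,5,6,7,8,9,10]=63
  size 8 → [0,1,5,6,7,8,9,10]=210  [1,4,5,6,7,8,9,10]=168  [2,3,4,5,6,7,8,10]=24  [3,4,5,6,7,8,9,10]=84
  size 9 → [0,1,4,5,6,7,8,9,10]=378  [1,3,4,5,6,7,8,9,10]=252  [2,3,4,5,6,7,8,9,10]=108
  first=0(z) contributes 360
  first=2(b) contributes 630
|[w]| = 990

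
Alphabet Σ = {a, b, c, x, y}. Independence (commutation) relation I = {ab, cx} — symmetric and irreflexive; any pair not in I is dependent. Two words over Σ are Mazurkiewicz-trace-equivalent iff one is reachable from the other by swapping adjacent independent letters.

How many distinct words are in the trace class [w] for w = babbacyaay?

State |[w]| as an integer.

10

0(b) covers ∅
1(a) covers ∅
2(b) covers 0:b
3(b) covers 2:b
4(a) covers 1:a
5(c) covers 3:b, 4:a
6(y) covers 5:c
7(a) covers 6:y
8(a) covers 7:a
9(y) covers 8:a
floor of heap: 0:b, 1:a
completions by unplaced set U, small U first (add the entries for U minus each lowest piece of U):
  |U|=1: {9}:1
  |U|=2: {8,9}:1
  |U|=3: {7,8,9}:1
  |U|=4: {6,7,8,9}:1
  |U|=5: {5,6,7,8,9}:1
  |U|=6: {3,5,6,7,8,9}:1  {4,5,6,7,8,9}:1
  |U|=7: {1,4,5,6,7,8,9}:1  {2,3,5,6,7,8,9}:1  {3,4,5,6,7,8,9}:2
  |U|=8: {0,2,3,5,6,7,8,9}:1  {1,3,4,5,6,7,8,9}:3  {2,3,4,5,6,7,8,9}:3
  start at 0(b): 6
  start at 1(a): 4
sum over floor = 10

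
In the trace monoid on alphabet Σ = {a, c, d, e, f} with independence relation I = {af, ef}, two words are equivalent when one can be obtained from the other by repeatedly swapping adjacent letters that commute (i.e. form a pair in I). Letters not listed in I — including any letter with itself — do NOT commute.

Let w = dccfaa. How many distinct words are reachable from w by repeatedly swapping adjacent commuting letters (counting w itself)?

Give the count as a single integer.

drop 0:d onto floor
drop 1:c onto {0:d}
drop 2:c onto {1:c}
drop 3:f onto {2:c}
drop 4:a onto {2:c}
drop 5:a onto {4:a}
ground layer = {0:d}
drop-orders for the pieces not yet dropped (sum over which currently-grounded one goes next):
  1 to go: {3} 1  {5} 1
  2 to go: {3,5} 2  {4,5} 1
  3 to go: {3,4,5} 3
  4 to go: {2,3,4,5} 3
  if 0:d drops first: 3 orders

3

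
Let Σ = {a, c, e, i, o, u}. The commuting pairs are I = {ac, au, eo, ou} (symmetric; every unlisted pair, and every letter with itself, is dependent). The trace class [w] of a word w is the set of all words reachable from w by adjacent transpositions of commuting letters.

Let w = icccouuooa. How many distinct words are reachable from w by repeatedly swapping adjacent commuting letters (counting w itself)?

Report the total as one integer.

15

0(i) covers ∅
1(c) covers 0:i
2(c) covers 1:c
3(c) covers 2:c
4(o) covers 3:c
5(u) covers 3:c
6(u) covers 5:u
7(o) covers 4:o
8(o) covers 7:o
9(a) covers 8:o
floor of heap: 0:i
completions by unplaced set U, small U first (add the entries for U minus each lowest piece of U):
  |U|=1: {6}:1  {9}:1
  |U|=2: {5,6}:1  {6,9}:2  {8,9}:1
  |U|=3: {5,6,9}:3  {6,8,9}:3  {7,8,9}:1
  |U|=4: {4,7,8,9}:1  {5,6,8,9}:6  {6,7,8,9}:4
  |U|=5: {4,6,7,8,9}:5  {5,6,7,8,9}:10
  |U|=6: {4,5,6,7,8,9}:15
  |U|=7: {3,4,5,6,7,8,9}:15
  |U|=8: {2,3,4,5,6,7,8,9}:15
  start at 0(i): 15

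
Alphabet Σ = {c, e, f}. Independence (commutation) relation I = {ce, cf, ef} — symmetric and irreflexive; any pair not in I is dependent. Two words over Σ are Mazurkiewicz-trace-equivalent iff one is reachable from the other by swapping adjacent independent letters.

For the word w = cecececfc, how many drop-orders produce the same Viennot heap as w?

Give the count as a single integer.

504

piece 0:c — minimal
piece 1:e — minimal
piece 2:c rests on {0:c}
piece 3:e rests on {1:e}
piece 4:c rests on {2:c}
piece 5:e rests on {3:e}
piece 6:c rests on {4:c}
piece 7:f — minimal
piece 8:c rests on {6:c}
minimal pieces: {0:c, 1:e, 7:f}
ways to finish when only these pieces remain (= sum over removing one remaining piece with nothing left below it):
  1 left: {5}→1  {7}→1  {8}→1
  2 left: {3,5}→1  {5,7}→2  {5,8}→2  {6,8}→1  {7,8}→2
  3 left: {1,3,5}→1  {3,5,7}→3  {3,5,8}→3  {4,6,8}→1  {5,6,8}→3  {5,7,8}→6  {6,7,8}→3
  4 left: {1,3,5,7}→4  {1,3,5,8}→4  {2,4,6,8}→1  {3,5,6,8}→6  {3,5,7,8}→12  {4,5,6,8}→4  {4,6,7,8}→4  {5,6,7,8}→12
  5 left: {0,2,4,6,8}→1  {1,3,5,6,8}→10  {1,3,5,7,8}→20  {2,4,5,6,8}→5  {2,4,6,7,8}→5  {3,4,5,6,8}→10  {3,5,6,7,8}→30  {4,5,6,7,8}→20
  6 left: {0,2,4,5,6,8}→6  {0,2,4,6,7,8}→6  {1,3,4,5,6,8}→20  {1,3,5,6,7,8}→60  {2,3,4,5,6,8}→15  {2,4,5,6,7,8}→30  {3,4,5,6,7,8}→60
  7 left: {0,2,3,4,5,6,8}→21  {0,2,4,5,6,7,8}→42  {1,2,3,4,5,6,8}→35  {1,3,4,5,6,7,8}→140  {2,3,4,5,6,7,8}→105
  placing 0:c first → 280 extensions
  placing 1:e first → 168 extensions
  placing 7:f first → 56 extensions
total linear extensions = 504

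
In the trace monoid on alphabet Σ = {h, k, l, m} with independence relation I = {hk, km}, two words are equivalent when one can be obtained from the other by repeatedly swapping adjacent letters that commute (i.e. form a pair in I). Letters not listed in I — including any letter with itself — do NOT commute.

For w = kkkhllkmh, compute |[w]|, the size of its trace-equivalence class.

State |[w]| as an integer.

12

drop 0:k onto floor
drop 1:k onto {0:k}
drop 2:k onto {1:k}
drop 3:h onto floor
drop 4:l onto {2:k, 3:h}
drop 5:l onto {4:l}
drop 6:k onto {5:l}
drop 7:m onto {5:l}
drop 8:h onto {7:m}
ground layer = {0:k, 3:h}
drop-orders for the pieces not yet dropped (sum over which currently-grounded one goes next):
  1 to go: {6} 1  {8} 1
  2 to go: {6,8} 2  {7,8} 1
  3 to go: {6,7,8} 3
  4 to go: {5,6,7,8} 3
  5 to go: {4,5,6,7,8} 3
  6 to go: {2,4,5,6,7,8} 3  {3,4,5,6,7,8} 3
  7 to go: {1,2,4,5,6,7,8} 3  {2,3,4,5,6,7,8} 6
  if 0:k drops first: 9 orders
  if 3:h drops first: 3 orders
heap linearizations: 12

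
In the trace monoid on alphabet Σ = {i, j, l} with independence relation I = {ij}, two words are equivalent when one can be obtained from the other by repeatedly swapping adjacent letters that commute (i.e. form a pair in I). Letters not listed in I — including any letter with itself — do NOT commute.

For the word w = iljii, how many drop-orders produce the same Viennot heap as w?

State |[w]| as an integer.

drop 0:i onto floor
drop 1:l onto {0:i}
drop 2:j onto {1:l}
drop 3:i onto {1:l}
drop 4:i onto {3:i}
ground layer = {0:i}
drop-orders for the pieces not yet dropped (sum over which currently-grounded one goes next):
  1 to go: {2} 1  {4} 1
  2 to go: {2,4} 2  {3,4} 1
  3 to go: {2,3,4} 3
  if 0:i drops first: 3 orders

3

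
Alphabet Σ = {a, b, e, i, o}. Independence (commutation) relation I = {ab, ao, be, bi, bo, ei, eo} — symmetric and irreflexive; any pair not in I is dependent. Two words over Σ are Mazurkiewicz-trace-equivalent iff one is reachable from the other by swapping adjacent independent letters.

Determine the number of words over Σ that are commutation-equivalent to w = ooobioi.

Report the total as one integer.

7

0(o) covers ∅
1(o) covers 0:o
2(o) covers 1:o
3(b) covers ∅
4(i) covers 2:o
5(o) covers 4:i
6(i) covers 5:o
floor of heap: 0:o, 3:b
completions by unplaced set U, small U first (add the entries for U minus each lowest piece of U):
  |U|=1: {3}:1  {6}:1
  |U|=2: {3,6}:2  {5,6}:1
  |U|=3: {3,5,6}:3  {4,5,6}:1
  |U|=4: {2,4,5,6}:1  {3,4,5,6}:4
  |U|=5: {1,2,4,5,6}:1  {2,3,4,5,6}:5
  start at 0(o): 6
  start at 3(b): 1
sum over floor = 7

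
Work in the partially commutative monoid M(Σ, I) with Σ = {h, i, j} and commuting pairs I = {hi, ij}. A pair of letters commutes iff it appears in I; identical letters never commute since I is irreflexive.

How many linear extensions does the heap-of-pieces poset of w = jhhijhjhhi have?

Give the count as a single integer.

#0=j has no predecessor
#1=h depends on [0:j]
#2=h depends on [1:h]
#3=i has no predecessor
#4=j depends on [2:h]
#5=h depends on [4:j]
#6=j depends on [5:h]
#7=h depends on [6:j]
#8=h depends on [7:h]
#9=i depends on [3:i]
sources: [0:j, 3:i]
N(rest) = Σ N(rest − s) over sources s of rest; N(one piece) = 1:
  size 1 → [8]=1  [9]=1
  size 2 → [3,9]=1  [7,8]=1  [8,9]=2
  size 3 → [3,8,9]=3  [6,7,8]=1  [7,8,9]=3
  size 4 → [3,7,8,9]=6  [5,6,7,8]=1  [6,7,8,9]=4
  size 5 → [3,6,7,8,9]=10  [4,5,6,7,8]=1  [5,6,7,8,9]=5
  size 6 → [2,4,5,6,7,8]=1  [3,5,6,7,8,9]=15  [4,5,6,7,8,9]=6
  size 7 → [1,2,4,5,6,7,8]=1  [2,4,5,6,7,8,9]=7  [3,4,5,6,7,8,9]=21
  size 8 → [0,1,2,4,5,6,7,8]=1  [1,2,4,5,6,7,8,9]=8  [2,3,4,5,6,7,8,9]=28
  first=0(j) contributes 36
  first=3(i) contributes 9
|[w]| = 45

45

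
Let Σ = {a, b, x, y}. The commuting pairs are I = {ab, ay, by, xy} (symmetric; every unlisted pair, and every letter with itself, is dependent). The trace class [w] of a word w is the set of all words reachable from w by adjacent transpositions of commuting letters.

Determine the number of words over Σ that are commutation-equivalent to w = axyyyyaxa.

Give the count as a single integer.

piece 0:a — minimal
piece 1:x rests on {0:a}
piece 2:y — minimal
piece 3:y rests on {2:y}
piece 4:y rests on {3:y}
piece 5:y rests on {4:y}
piece 6:a rests on {1:x}
piece 7:x rests on {6:a}
piece 8:a rests on {7:x}
minimal pieces: {0:a, 2:y}
ways to finish when only these pieces remain (= sum over removing one remaining piece with nothing left below it):
  1 left: {5}→1  {8}→1
  2 left: {4,5}→1  {5,8}→2  {7,8}→1
  3 left: {3,4,5}→1  {4,5,8}→3  {5,7,8}→3  {6,7,8}→1
  4 left: {1,6,7,8}→1  {2,3,4,5}→1  {3,4,5,8}→4  {4,5,7,8}→6  {5,6,7,8}→4
  5 left: {0,1,6,7,8}→1  {1,5,6,7,8}→5  {2,3,4,5,8}→5  {3,4,5,7,8}→10  {4,5,6,7,8}→10
  6 left: {0,1,5,6,7,8}→6  {1,4,5,6,7,8}→15  {2,3,4,5,7,8}→15  {3,4,5,6,7,8}→20
  7 left: {0,1,4,5,6,7,8}→21  {1,3,4,5,6,7,8}→35  {2,3,4,5,6,7,8}→35
  placing 0:a first → 70 extensions
  placing 2:y first → 56 extensions
total linear extensions = 126

126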